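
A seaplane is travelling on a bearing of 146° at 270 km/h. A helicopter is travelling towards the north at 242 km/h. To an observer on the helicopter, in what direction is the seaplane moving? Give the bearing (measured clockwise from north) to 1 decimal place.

Taking east as x and north as y: seaplane velocity = (150.982, -223.840) km/h; helicopter velocity = (0.000, 242.000) km/h.
Velocity of seaplane relative to helicopter = (150.982, -223.840) − (0.000, 242.000) = (150.982, -465.840) km/h.
Bearing = atan2(150.98, -465.84) = 162.04° clockwise from north.

162.0°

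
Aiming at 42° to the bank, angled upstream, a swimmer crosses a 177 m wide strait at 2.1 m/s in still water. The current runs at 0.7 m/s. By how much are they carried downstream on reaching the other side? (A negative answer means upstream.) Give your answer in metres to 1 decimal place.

Perpendicular speed = 1.405 m/s; crossing time = 177 / 1.405 = 125.963 s.
Net downstream speed = -0.861 m/s.
Drift = -0.861 × 125.963 = -108.404 m (upstream).

-108.4 m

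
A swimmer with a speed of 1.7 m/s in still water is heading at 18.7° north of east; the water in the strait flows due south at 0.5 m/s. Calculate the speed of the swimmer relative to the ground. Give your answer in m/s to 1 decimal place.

1.6 m/s

Taking east as x and north as y: velocity relative to the water = (1.610, 0.545) m/s; the water relative to ground = (0.000, -0.500) m/s.
Velocity relative to ground = (1.610, 0.545) + (0.000, -0.500) = (1.610, 0.045) m/s.
Speed = |(1.610, 0.045)| = 1.611 m/s.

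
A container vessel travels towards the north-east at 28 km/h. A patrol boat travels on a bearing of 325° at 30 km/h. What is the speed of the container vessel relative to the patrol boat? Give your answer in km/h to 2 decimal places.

Taking east as x and north as y: container vessel velocity = (19.799, 19.799) km/h; patrol boat velocity = (-17.207, 24.575) km/h.
Velocity of container vessel relative to patrol boat = (19.799, 19.799) − (-17.207, 24.575) = (37.006, -4.776) km/h.
Magnitude = |(37.006, -4.776)| = 37.313 km/h.

37.31 km/h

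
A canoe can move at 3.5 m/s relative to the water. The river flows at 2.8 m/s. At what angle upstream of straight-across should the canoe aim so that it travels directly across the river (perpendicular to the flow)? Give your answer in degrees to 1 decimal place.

53.1°

To cancel the current, the upstream component of the canoe's velocity must equal the flow: 3.5 sin θ = 2.8.
sin θ = 2.8 / 3.5 = 0.8000.
θ = arcsin(0.8000) = 53.130°.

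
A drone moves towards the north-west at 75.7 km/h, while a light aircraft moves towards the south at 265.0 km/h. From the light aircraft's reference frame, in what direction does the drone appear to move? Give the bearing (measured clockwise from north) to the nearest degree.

350°

Taking east as x and north as y: drone velocity = (-53.528, 53.528) km/h; light aircraft velocity = (0.000, -265.000) km/h.
Velocity of drone relative to light aircraft = (-53.528, 53.528) − (0.000, -265.000) = (-53.528, 318.528) km/h.
Bearing = atan2(-53.53, 318.53) = 350.46° clockwise from north.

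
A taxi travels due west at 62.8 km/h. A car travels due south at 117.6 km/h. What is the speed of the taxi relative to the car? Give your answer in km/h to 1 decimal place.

Taking east as x and north as y: taxi velocity = (-62.800, 0.000) km/h; car velocity = (0.000, -117.600) km/h.
Velocity of taxi relative to car = (-62.800, 0.000) − (0.000, -117.600) = (-62.800, 117.600) km/h.
Magnitude = |(-62.800, 117.600)| = 133.318 km/h.

133.3 km/h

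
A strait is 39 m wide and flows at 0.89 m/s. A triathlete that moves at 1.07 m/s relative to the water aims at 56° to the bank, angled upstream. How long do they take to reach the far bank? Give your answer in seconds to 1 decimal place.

The component of the triathlete's velocity perpendicular to the bank is 1.07 × sin 56° = 0.887 m/s.
The flow acts along the bank and has no component across it.
Time = 39 / 0.887 = 43.965 s.

44.0 s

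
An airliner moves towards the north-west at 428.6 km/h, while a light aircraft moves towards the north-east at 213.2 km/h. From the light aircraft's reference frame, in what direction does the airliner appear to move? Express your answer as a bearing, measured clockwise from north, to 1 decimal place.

Taking east as x and north as y: airliner velocity = (-303.066, 303.066) km/h; light aircraft velocity = (150.755, 150.755) km/h.
Velocity of airliner relative to light aircraft = (-303.066, 303.066) − (150.755, 150.755) = (-453.821, 152.311) km/h.
Bearing = atan2(-453.82, 152.31) = 288.55° clockwise from north.

288.6°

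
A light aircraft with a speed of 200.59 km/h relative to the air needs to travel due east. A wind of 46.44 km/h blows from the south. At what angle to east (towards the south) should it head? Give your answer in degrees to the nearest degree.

The wind pushes perpendicular to the desired track; the heading must have a component into the wind equal to 46.44 km/h: 200.59 sin θ = 46.44.
sin θ = 0.2315, so θ = 13.386°.

13°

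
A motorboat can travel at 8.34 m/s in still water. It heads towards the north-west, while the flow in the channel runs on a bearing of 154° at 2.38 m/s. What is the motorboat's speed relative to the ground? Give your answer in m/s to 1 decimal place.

6.1 m/s

Taking east as x and north as y: velocity relative to the water = (-5.897, 5.897) m/s; the water relative to ground = (1.043, -2.139) m/s.
Velocity relative to ground = (-5.897, 5.897) + (1.043, -2.139) = (-4.854, 3.758) m/s.
Speed = |(-4.854, 3.758)| = 6.139 m/s.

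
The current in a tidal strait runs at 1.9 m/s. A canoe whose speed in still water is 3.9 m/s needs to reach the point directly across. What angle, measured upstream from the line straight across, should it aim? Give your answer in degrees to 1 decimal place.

To cancel the current, the upstream component of the canoe's velocity must equal the flow: 3.9 sin θ = 1.9.
sin θ = 1.9 / 3.9 = 0.4872.
θ = arcsin(0.4872) = 29.155°.

29.2°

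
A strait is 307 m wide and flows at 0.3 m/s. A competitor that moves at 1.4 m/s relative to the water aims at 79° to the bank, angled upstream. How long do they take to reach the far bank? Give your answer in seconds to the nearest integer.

223 s

The component of the competitor's velocity perpendicular to the bank is 1.4 × sin 79° = 1.374 m/s.
The flow acts along the bank and has no component across it.
Time = 307 / 1.374 = 223.390 s.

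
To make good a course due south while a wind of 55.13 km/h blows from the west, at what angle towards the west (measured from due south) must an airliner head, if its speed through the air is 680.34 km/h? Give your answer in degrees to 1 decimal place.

4.6°

The wind pushes perpendicular to the desired track; the heading must have a component into the wind equal to 55.13 km/h: 680.34 sin θ = 55.13.
sin θ = 0.0810, so θ = 4.648°.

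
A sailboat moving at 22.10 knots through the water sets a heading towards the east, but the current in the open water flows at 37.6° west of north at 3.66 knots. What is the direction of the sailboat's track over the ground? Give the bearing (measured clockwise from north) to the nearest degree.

082°

Taking east as x and north as y: velocity relative to the water = (22.100, 0.000) knots; the water relative to ground = (-2.233, 2.900) knots.
Velocity relative to ground = (22.100, 0.000) + (-2.233, 2.900) = (19.867, 2.900) knots.
Bearing = atan2(19.87, 2.90) = 81.70° clockwise from north.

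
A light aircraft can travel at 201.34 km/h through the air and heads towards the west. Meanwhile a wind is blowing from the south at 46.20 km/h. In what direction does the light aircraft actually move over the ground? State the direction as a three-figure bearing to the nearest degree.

283°

Taking east as x and north as y: velocity relative to the air = (-201.340, 0.000) km/h; the air relative to ground = (0.000, 46.200) km/h.
Velocity relative to ground = (-201.340, 0.000) + (0.000, 46.200) = (-201.340, 46.200) km/h.
Bearing = atan2(-201.34, 46.20) = 282.92° clockwise from north.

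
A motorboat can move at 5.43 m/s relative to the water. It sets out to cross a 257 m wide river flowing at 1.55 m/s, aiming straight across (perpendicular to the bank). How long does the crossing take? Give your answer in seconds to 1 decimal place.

The component of the motorboat's velocity perpendicular to the bank is 5.43 m/s.
The current is parallel to the bank, so it does not affect the crossing time.
Time = 257 / 5.430 = 47.330 s.

47.3 s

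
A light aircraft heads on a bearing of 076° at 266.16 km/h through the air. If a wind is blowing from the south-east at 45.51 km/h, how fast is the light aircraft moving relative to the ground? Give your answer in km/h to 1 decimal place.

Taking east as x and north as y: velocity relative to the air = (258.254, 64.390) km/h; the air relative to ground = (-32.180, 32.180) km/h.
Velocity relative to ground = (258.254, 64.390) + (-32.180, 32.180) = (226.073, 96.570) km/h.
Speed = |(226.073, 96.570)| = 245.835 km/h.

245.8 km/h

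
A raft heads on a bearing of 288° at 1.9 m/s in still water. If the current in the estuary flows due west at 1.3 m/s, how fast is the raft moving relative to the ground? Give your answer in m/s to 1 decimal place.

3.2 m/s

Taking east as x and north as y: velocity relative to the water = (-1.807, 0.587) m/s; the water relative to ground = (-1.300, 0.000) m/s.
Velocity relative to ground = (-1.807, 0.587) + (-1.300, 0.000) = (-3.107, 0.587) m/s.
Speed = |(-3.107, 0.587)| = 3.162 m/s.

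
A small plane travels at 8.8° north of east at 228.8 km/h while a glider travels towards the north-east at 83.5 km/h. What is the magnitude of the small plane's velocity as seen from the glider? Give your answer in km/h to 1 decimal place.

Taking east as x and north as y: small plane velocity = (226.107, 35.003) km/h; glider velocity = (59.043, 59.043) km/h.
Velocity of small plane relative to glider = (226.107, 35.003) − (59.043, 59.043) = (167.063, -24.040) km/h.
Magnitude = |(167.063, -24.040)| = 168.784 km/h.

168.8 km/h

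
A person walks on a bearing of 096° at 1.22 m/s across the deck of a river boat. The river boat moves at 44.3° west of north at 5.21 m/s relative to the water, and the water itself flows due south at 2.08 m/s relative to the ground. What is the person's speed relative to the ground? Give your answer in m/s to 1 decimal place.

2.9 m/s

In east/north components (m/s): person relative to river boat = (1.213, -0.128); river boat relative to water = (-3.639, 3.729); water relative to ground = (0.000, -2.080).
Sum = (-2.425, 1.521) m/s.
Speed = |(-2.425, 1.521)| = 2.863 m/s.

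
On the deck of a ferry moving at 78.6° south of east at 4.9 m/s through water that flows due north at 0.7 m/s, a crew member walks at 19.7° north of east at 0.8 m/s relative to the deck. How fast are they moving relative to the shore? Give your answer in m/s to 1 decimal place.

In east/north components (m/s): crew member relative to ferry = (0.753, 0.270); ferry relative to water = (0.969, -4.803); water relative to ground = (0.000, 0.700).
Sum = (1.722, -3.834) m/s.
Speed = |(1.722, -3.834)| = 4.203 m/s.

4.2 m/s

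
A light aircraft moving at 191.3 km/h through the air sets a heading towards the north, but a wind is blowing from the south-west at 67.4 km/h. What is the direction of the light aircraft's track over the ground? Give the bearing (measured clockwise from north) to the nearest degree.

Taking east as x and north as y: velocity relative to the air = (0.000, 191.300) km/h; the air relative to ground = (47.659, 47.659) km/h.
Velocity relative to ground = (0.000, 191.300) + (47.659, 47.659) = (47.659, 238.959) km/h.
Bearing = atan2(47.66, 238.96) = 11.28° clockwise from north.

011°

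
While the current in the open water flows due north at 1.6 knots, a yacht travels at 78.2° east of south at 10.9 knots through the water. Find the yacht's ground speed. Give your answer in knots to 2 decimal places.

Taking east as x and north as y: velocity relative to the water = (10.670, -2.229) knots; the water relative to ground = (0.000, 1.600) knots.
Velocity relative to ground = (10.670, -2.229) + (0.000, 1.600) = (10.670, -0.629) knots.
Speed = |(10.670, -0.629)| = 10.688 knots.

10.69 knots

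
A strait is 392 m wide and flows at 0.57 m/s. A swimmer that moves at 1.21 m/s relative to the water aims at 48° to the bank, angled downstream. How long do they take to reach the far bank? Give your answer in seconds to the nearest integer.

The component of the swimmer's velocity perpendicular to the bank is 1.21 × sin 48° = 0.899 m/s.
The current is parallel to the bank, so it does not affect the crossing time.
Time = 392 / 0.899 = 435.941 s.

436 s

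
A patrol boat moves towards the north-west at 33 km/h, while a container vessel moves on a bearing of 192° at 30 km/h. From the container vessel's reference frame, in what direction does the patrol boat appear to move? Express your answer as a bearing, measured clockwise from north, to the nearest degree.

342°

Taking east as x and north as y: patrol boat velocity = (-23.335, 23.335) km/h; container vessel velocity = (-6.237, -29.344) km/h.
Velocity of patrol boat relative to container vessel = (-23.335, 23.335) − (-6.237, -29.344) = (-17.097, 52.679) km/h.
Bearing = atan2(-17.10, 52.68) = 342.02° clockwise from north.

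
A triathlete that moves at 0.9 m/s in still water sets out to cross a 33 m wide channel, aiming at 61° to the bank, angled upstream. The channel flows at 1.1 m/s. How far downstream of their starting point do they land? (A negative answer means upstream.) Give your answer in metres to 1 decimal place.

27.8 m

Perpendicular speed = 0.787 m/s; crossing time = 33 / 0.787 = 41.923 s.
Net downstream speed = 0.664 m/s.
Drift = 0.664 × 41.923 = 27.823 m (downstream).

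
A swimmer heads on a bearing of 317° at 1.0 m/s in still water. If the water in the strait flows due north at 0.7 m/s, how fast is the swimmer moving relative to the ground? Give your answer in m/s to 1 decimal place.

1.6 m/s

Taking east as x and north as y: velocity relative to the water = (-0.682, 0.731) m/s; the water relative to ground = (0.000, 0.700) m/s.
Velocity relative to ground = (-0.682, 0.731) + (0.000, 0.700) = (-0.682, 1.431) m/s.
Speed = |(-0.682, 1.431)| = 1.586 m/s.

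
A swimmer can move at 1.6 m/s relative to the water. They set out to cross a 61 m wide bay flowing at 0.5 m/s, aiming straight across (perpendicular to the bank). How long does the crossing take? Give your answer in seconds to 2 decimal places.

The component of the swimmer's velocity perpendicular to the bank is 1.6 m/s.
The flow acts along the bank and has no component across it.
Time = 61 / 1.600 = 38.125 s.

38.13 s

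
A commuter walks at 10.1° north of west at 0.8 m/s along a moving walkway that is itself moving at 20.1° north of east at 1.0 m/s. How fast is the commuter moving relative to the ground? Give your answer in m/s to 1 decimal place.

0.5 m/s

Taking east as x and north as y: moving walkway velocity = (0.939, 0.344) m/s; commuter velocity relative to moving walkway = (-0.788, 0.140) m/s.
Velocity relative to ground = (0.939, 0.344) + (-0.788, 0.140) = (0.151, 0.484) m/s.
Speed = |(0.151, 0.484)| = 0.507 m/s.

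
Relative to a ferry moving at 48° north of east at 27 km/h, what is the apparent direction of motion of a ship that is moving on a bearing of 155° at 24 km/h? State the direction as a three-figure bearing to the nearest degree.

Taking east as x and north as y: ship velocity = (10.143, -21.751) km/h; ferry velocity = (18.067, 20.065) km/h.
Velocity of ship relative to ferry = (10.143, -21.751) − (18.067, 20.065) = (-7.924, -41.816) km/h.
Bearing = atan2(-7.92, -41.82) = 190.73° clockwise from north.

191°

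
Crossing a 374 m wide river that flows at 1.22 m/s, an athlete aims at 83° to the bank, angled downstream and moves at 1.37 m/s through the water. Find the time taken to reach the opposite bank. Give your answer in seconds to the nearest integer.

275 s

The component of the athlete's velocity perpendicular to the bank is 1.37 × sin 83° = 1.360 m/s.
The flow acts along the bank and has no component across it.
Time = 374 / 1.360 = 275.043 s.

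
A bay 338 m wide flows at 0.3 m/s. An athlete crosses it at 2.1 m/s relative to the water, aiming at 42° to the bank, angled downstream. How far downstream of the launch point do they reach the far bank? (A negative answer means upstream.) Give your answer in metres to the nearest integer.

448 m

Perpendicular speed = 1.405 m/s; crossing time = 338 / 1.405 = 240.540 s.
Net downstream speed = 1.861 m/s.
Drift = 1.861 × 240.540 = 447.549 m (downstream).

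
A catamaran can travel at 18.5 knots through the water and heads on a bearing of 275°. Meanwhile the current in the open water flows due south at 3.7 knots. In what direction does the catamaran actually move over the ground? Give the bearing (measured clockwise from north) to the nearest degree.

Taking east as x and north as y: velocity relative to the water = (-18.430, 1.612) knots; the water relative to ground = (0.000, -3.700) knots.
Velocity relative to ground = (-18.430, 1.612) + (0.000, -3.700) = (-18.430, -2.088) knots.
Bearing = atan2(-18.43, -2.09) = 263.54° clockwise from north.

264°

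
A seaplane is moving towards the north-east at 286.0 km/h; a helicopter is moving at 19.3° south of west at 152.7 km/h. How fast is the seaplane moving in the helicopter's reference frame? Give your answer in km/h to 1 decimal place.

Taking east as x and north as y: seaplane velocity = (202.233, 202.233) km/h; helicopter velocity = (-144.118, -50.470) km/h.
Velocity of seaplane relative to helicopter = (202.233, 202.233) − (-144.118, -50.470) = (346.351, 252.702) km/h.
Magnitude = |(346.351, 252.702)| = 428.739 km/h.

428.7 km/h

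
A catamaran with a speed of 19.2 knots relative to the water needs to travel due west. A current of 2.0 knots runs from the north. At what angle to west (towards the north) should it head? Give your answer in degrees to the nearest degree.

The current pushes perpendicular to the desired track; the heading must have a component into the current equal to 2.0 knots: 19.2 sin θ = 2.0.
sin θ = 0.1042, so θ = 5.979°.

6°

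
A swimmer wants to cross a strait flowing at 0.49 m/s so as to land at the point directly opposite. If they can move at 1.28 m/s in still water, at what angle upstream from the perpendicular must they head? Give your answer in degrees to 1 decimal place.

22.5°

To cancel the current, the upstream component of the swimmer's velocity must equal the flow: 1.28 sin θ = 0.49.
sin θ = 0.49 / 1.28 = 0.3828.
θ = arcsin(0.3828) = 22.508°.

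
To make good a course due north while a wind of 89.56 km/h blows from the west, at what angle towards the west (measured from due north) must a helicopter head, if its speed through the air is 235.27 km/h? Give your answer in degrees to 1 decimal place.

22.4°

The wind pushes perpendicular to the desired track; the heading must have a component into the wind equal to 89.56 km/h: 235.27 sin θ = 89.56.
sin θ = 0.3807, so θ = 22.375°.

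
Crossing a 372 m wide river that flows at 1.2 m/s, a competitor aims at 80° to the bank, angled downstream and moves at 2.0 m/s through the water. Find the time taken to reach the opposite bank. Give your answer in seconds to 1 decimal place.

188.9 s

The component of the competitor's velocity perpendicular to the bank is 2.0 × sin 80° = 1.970 m/s.
The current is parallel to the bank, so it does not affect the crossing time.
Time = 372 / 1.970 = 188.869 s.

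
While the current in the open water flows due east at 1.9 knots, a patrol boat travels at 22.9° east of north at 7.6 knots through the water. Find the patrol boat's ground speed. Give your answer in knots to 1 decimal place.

8.5 knots

Taking east as x and north as y: velocity relative to the water = (2.957, 7.001) knots; the water relative to ground = (1.900, 0.000) knots.
Velocity relative to ground = (2.957, 7.001) + (1.900, 0.000) = (4.857, 7.001) knots.
Speed = |(4.857, 7.001)| = 8.521 knots.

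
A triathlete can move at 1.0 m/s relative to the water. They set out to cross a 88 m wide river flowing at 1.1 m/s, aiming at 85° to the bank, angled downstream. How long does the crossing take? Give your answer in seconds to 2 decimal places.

The component of the triathlete's velocity perpendicular to the bank is 1.0 × sin 85° = 0.996 m/s.
The flow acts along the bank and has no component across it.
Time = 88 / 0.996 = 88.336 s.

88.34 s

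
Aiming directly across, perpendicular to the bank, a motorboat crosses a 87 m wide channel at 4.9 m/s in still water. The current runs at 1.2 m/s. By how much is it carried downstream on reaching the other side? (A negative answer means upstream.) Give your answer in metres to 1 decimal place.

Perpendicular speed = 4.900 m/s; crossing time = 87 / 4.900 = 17.755 s.
Net downstream speed = 1.200 m/s.
Drift = 1.200 × 17.755 = 21.306 m (downstream).

21.3 m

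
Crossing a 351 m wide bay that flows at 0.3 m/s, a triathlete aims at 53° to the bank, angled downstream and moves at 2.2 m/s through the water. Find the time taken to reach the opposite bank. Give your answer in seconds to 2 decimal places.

The component of the triathlete's velocity perpendicular to the bank is 2.2 × sin 53° = 1.757 m/s.
The current is parallel to the bank, so it does not affect the crossing time.
Time = 351 / 1.757 = 199.773 s.

199.77 s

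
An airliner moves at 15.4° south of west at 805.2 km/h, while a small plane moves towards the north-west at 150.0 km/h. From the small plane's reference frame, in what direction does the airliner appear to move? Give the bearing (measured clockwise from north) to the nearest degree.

Taking east as x and north as y: airliner velocity = (-776.290, -213.826) km/h; small plane velocity = (-106.066, 106.066) km/h.
Velocity of airliner relative to small plane = (-776.290, -213.826) − (-106.066, 106.066) = (-670.224, -319.892) km/h.
Bearing = atan2(-670.22, -319.89) = 244.49° clockwise from north.

244°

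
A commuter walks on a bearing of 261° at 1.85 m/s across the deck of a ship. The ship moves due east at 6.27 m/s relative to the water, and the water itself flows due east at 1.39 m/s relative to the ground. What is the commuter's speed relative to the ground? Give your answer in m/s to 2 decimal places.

5.84 m/s

In east/north components (m/s): commuter relative to ship = (-1.827, -0.289); ship relative to water = (6.270, 0.000); water relative to ground = (1.390, 0.000).
Sum = (5.833, -0.289) m/s.
Speed = |(5.833, -0.289)| = 5.840 m/s.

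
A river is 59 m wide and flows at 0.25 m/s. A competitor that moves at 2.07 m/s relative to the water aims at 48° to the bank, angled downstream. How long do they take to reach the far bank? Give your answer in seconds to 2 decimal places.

The component of the competitor's velocity perpendicular to the bank is 2.07 × sin 48° = 1.538 m/s.
Only the cross-stream component determines the crossing time; the current contributes nothing perpendicular to the bank.
Time = 59 / 1.538 = 38.354 s.

38.35 s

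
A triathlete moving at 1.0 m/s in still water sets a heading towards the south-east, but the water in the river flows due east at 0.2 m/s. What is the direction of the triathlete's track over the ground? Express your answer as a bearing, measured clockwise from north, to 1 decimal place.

127.9°

Taking east as x and north as y: velocity relative to the water = (0.707, -0.707) m/s; the water relative to ground = (0.200, 0.000) m/s.
Velocity relative to ground = (0.707, -0.707) + (0.200, 0.000) = (0.907, -0.707) m/s.
Bearing = atan2(0.91, -0.71) = 127.94° clockwise from north.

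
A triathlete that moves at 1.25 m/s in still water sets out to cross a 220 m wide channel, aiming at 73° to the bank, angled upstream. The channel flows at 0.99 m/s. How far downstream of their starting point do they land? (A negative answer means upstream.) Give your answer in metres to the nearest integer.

Perpendicular speed = 1.195 m/s; crossing time = 220 / 1.195 = 184.042 s.
Net downstream speed = 0.625 m/s.
Drift = 0.625 × 184.042 = 114.941 m (downstream).

115 m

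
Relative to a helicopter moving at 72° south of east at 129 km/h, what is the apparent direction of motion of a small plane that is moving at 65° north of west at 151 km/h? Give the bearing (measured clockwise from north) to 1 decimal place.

Taking east as x and north as y: small plane velocity = (-63.815, 136.852) km/h; helicopter velocity = (39.863, -122.686) km/h.
Velocity of small plane relative to helicopter = (-63.815, 136.852) − (39.863, -122.686) = (-103.679, 259.539) km/h.
Bearing = atan2(-103.68, 259.54) = 338.22° clockwise from north.

338.2°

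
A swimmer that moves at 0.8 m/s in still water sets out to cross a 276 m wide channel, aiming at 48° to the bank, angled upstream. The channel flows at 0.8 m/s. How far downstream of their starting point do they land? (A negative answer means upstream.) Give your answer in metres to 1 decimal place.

122.9 m

Perpendicular speed = 0.595 m/s; crossing time = 276 / 0.595 = 464.243 s.
Net downstream speed = 0.265 m/s.
Drift = 0.265 × 464.243 = 122.883 m (downstream).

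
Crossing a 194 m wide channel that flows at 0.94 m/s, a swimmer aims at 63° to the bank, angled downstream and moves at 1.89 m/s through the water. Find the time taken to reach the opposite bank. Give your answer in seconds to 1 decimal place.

115.2 s

The component of the swimmer's velocity perpendicular to the bank is 1.89 × sin 63° = 1.684 m/s.
Only the cross-stream component determines the crossing time; the current contributes nothing perpendicular to the bank.
Time = 194 / 1.684 = 115.202 s.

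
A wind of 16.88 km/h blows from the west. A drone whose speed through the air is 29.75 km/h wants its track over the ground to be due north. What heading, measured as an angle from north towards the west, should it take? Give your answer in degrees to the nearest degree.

35°

The wind pushes perpendicular to the desired track; the heading must have a component into the wind equal to 16.88 km/h: 29.75 sin θ = 16.88.
sin θ = 0.5674, so θ = 34.569°.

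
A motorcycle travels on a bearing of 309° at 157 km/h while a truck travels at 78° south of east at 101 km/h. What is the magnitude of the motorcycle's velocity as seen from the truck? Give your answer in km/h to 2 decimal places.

243.92 km/h

Taking east as x and north as y: motorcycle velocity = (-122.012, 98.803) km/h; truck velocity = (20.999, -98.793) km/h.
Velocity of motorcycle relative to truck = (-122.012, 98.803) − (20.999, -98.793) = (-143.011, 197.596) km/h.
Magnitude = |(-143.011, 197.596)| = 243.919 km/h.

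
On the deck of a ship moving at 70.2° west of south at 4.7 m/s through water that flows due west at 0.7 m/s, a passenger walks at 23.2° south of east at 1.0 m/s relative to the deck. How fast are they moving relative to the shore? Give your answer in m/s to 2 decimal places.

4.65 m/s

In east/north components (m/s): passenger relative to ship = (0.919, -0.394); ship relative to water = (-4.422, -1.592); water relative to ground = (-0.700, 0.000).
Sum = (-4.203, -1.986) m/s.
Speed = |(-4.203, -1.986)| = 4.649 m/s.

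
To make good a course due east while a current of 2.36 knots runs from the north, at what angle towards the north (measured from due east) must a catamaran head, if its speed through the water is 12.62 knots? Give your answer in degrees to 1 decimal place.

The current pushes perpendicular to the desired track; the heading must have a component into the current equal to 2.36 knots: 12.62 sin θ = 2.36.
sin θ = 0.1870, so θ = 10.778°.

10.8°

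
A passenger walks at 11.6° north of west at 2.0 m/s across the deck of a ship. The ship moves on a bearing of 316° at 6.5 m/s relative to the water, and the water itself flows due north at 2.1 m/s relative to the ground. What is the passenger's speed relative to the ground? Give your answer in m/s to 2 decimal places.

In east/north components (m/s): passenger relative to ship = (-1.959, 0.402); ship relative to water = (-4.515, 4.676); water relative to ground = (0.000, 2.100).
Sum = (-6.474, 7.178) m/s.
Speed = |(-6.474, 7.178)| = 9.666 m/s.

9.67 m/s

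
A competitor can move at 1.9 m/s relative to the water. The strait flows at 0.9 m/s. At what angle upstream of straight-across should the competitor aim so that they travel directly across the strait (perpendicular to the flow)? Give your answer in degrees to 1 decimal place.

To cancel the current, the upstream component of the competitor's velocity must equal the flow: 1.9 sin θ = 0.9.
sin θ = 0.9 / 1.9 = 0.4737.
θ = arcsin(0.4737) = 28.274°.

28.3°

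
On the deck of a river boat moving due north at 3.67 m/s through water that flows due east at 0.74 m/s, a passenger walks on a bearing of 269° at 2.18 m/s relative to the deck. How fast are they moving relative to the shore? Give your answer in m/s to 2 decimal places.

In east/north components (m/s): passenger relative to river boat = (-2.180, -0.038); river boat relative to water = (0.000, 3.670); water relative to ground = (0.740, 0.000).
Sum = (-1.440, 3.632) m/s.
Speed = |(-1.440, 3.632)| = 3.907 m/s.

3.91 m/s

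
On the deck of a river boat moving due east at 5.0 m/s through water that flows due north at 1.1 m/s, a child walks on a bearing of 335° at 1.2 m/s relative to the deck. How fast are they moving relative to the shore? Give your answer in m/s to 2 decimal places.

5.00 m/s

In east/north components (m/s): child relative to river boat = (-0.507, 1.088); river boat relative to water = (5.000, 0.000); water relative to ground = (0.000, 1.100).
Sum = (4.493, 2.188) m/s.
Speed = |(4.493, 2.188)| = 4.997 m/s.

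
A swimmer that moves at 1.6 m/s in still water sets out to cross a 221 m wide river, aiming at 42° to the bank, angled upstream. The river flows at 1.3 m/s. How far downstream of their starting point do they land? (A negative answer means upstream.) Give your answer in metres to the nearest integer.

Perpendicular speed = 1.071 m/s; crossing time = 221 / 1.071 = 206.425 s.
Net downstream speed = 0.111 m/s.
Drift = 0.111 × 206.425 = 22.907 m (downstream).

23 m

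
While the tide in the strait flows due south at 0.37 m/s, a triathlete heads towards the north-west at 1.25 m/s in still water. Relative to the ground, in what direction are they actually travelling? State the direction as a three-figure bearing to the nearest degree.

Taking east as x and north as y: velocity relative to the water = (-0.884, 0.884) m/s; the water relative to ground = (0.000, -0.370) m/s.
Velocity relative to ground = (-0.884, 0.884) + (0.000, -0.370) = (-0.884, 0.514) m/s.
Bearing = atan2(-0.88, 0.51) = 300.17° clockwise from north.

300°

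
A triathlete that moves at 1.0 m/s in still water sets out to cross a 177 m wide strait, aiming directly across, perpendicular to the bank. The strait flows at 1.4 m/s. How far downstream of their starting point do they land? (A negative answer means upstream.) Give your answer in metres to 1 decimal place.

Perpendicular speed = 1.000 m/s; crossing time = 177 / 1.000 = 177.000 s.
Net downstream speed = 1.400 m/s.
Drift = 1.400 × 177.000 = 247.800 m (downstream).

247.8 m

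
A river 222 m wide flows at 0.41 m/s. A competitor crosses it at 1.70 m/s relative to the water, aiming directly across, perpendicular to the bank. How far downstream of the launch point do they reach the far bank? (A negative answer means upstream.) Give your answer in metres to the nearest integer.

Perpendicular speed = 1.700 m/s; crossing time = 222 / 1.700 = 130.588 s.
Net downstream speed = 0.410 m/s.
Drift = 0.410 × 130.588 = 53.541 m (downstream).

54 m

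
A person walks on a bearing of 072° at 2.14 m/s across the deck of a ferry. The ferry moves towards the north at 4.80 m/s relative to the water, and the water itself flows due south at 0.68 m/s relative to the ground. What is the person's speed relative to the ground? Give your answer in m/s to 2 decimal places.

5.20 m/s

In east/north components (m/s): person relative to ferry = (2.035, 0.661); ferry relative to water = (0.000, 4.800); water relative to ground = (0.000, -0.680).
Sum = (2.035, 4.781) m/s.
Speed = |(2.035, 4.781)| = 5.196 m/s.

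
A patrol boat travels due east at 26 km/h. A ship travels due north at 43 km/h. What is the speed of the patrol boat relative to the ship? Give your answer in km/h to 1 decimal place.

50.2 km/h

Taking east as x and north as y: patrol boat velocity = (26.000, 0.000) km/h; ship velocity = (0.000, 43.000) km/h.
Velocity of patrol boat relative to ship = (26.000, 0.000) − (0.000, 43.000) = (26.000, -43.000) km/h.
Magnitude = |(26.000, -43.000)| = 50.249 km/h.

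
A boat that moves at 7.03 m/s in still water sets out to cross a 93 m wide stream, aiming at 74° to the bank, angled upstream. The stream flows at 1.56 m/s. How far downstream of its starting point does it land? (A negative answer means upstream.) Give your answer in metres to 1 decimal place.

-5.2 m

Perpendicular speed = 6.758 m/s; crossing time = 93 / 6.758 = 13.762 s.
Net downstream speed = -0.378 m/s.
Drift = -0.378 × 13.762 = -5.198 m (upstream).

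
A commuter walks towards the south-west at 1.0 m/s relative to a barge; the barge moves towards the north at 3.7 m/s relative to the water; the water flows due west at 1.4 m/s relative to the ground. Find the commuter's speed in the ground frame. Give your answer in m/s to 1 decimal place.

In east/north components (m/s): commuter relative to barge = (-0.707, -0.707); barge relative to water = (0.000, 3.700); water relative to ground = (-1.400, 0.000).
Sum = (-2.107, 2.993) m/s.
Speed = |(-2.107, 2.993)| = 3.660 m/s.

3.7 m/s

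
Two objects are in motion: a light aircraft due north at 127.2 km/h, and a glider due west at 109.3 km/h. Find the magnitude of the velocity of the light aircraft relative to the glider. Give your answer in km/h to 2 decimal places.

Taking east as x and north as y: light aircraft velocity = (0.000, 127.200) km/h; glider velocity = (-109.300, 0.000) km/h.
Velocity of light aircraft relative to glider = (0.000, 127.200) − (-109.300, 0.000) = (109.300, 127.200) km/h.
Magnitude = |(109.300, 127.200)| = 167.709 km/h.

167.71 km/h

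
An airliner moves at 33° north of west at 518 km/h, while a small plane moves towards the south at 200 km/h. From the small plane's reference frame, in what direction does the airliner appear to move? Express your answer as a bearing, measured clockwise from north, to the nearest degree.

318°

Taking east as x and north as y: airliner velocity = (-434.431, 282.123) km/h; small plane velocity = (0.000, -200.000) km/h.
Velocity of airliner relative to small plane = (-434.431, 282.123) − (0.000, -200.000) = (-434.431, 482.123) km/h.
Bearing = atan2(-434.43, 482.12) = 317.98° clockwise from north.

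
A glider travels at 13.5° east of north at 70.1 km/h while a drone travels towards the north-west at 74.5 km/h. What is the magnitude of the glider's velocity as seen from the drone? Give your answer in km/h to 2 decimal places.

70.76 km/h

Taking east as x and north as y: glider velocity = (16.365, 68.163) km/h; drone velocity = (-52.679, 52.679) km/h.
Velocity of glider relative to drone = (16.365, 68.163) − (-52.679, 52.679) = (69.044, 15.484) km/h.
Magnitude = |(69.044, 15.484)| = 70.759 km/h.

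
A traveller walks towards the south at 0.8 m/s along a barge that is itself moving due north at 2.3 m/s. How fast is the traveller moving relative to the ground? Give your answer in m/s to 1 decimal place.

Taking east as x and north as y: barge velocity = (0.000, 2.300) m/s; traveller velocity relative to barge = (0.000, -0.800) m/s.
Velocity relative to ground = (0.000, 2.300) + (0.000, -0.800) = (0.000, 1.500) m/s.
Speed = |(0.000, 1.500)| = 1.500 m/s.

1.5 m/s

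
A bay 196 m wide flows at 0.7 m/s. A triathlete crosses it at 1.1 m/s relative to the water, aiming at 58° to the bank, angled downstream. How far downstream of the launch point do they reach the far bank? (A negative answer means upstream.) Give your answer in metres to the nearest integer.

270 m

Perpendicular speed = 0.933 m/s; crossing time = 196 / 0.933 = 210.108 s.
Net downstream speed = 1.283 m/s.
Drift = 1.283 × 210.108 = 269.550 m (downstream).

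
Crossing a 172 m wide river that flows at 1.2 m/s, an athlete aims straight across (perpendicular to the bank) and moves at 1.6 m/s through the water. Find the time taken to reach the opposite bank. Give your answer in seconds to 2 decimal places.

107.50 s

The component of the athlete's velocity perpendicular to the bank is 1.6 m/s.
The current is parallel to the bank, so it does not affect the crossing time.
Time = 172 / 1.600 = 107.500 s.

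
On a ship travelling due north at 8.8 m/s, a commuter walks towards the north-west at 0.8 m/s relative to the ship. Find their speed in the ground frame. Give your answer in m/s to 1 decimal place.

Taking east as x and north as y: ship velocity = (0.000, 8.800) m/s; commuter velocity relative to ship = (-0.566, 0.566) m/s.
Velocity relative to ground = (0.000, 8.800) + (-0.566, 0.566) = (-0.566, 9.366) m/s.
Speed = |(-0.566, 9.366)| = 9.383 m/s.

9.4 m/s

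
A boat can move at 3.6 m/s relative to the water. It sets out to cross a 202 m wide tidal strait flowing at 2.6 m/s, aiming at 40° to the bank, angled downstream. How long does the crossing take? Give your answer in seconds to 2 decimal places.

The component of the boat's velocity perpendicular to the bank is 3.6 × sin 40° = 2.314 m/s.
Only the cross-stream component determines the crossing time; the current contributes nothing perpendicular to the bank.
Time = 202 / 2.314 = 87.293 s.

87.29 s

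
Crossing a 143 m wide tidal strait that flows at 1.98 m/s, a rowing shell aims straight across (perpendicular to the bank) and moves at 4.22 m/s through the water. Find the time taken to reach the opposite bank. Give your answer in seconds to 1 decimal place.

33.9 s

The component of the rowing shell's velocity perpendicular to the bank is 4.22 m/s.
The current is parallel to the bank, so it does not affect the crossing time.
Time = 143 / 4.220 = 33.886 s.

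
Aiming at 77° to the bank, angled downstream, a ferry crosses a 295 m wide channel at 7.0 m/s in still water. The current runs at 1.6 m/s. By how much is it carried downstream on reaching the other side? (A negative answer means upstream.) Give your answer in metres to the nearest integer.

137 m

Perpendicular speed = 6.821 m/s; crossing time = 295 / 6.821 = 43.251 s.
Net downstream speed = 3.175 m/s.
Drift = 3.175 × 43.251 = 137.308 m (downstream).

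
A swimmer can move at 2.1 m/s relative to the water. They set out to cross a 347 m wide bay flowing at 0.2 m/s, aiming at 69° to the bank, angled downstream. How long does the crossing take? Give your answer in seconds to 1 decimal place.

177.0 s

The component of the swimmer's velocity perpendicular to the bank is 2.1 × sin 69° = 1.961 m/s.
The current is parallel to the bank, so it does not affect the crossing time.
Time = 347 / 1.961 = 176.994 s.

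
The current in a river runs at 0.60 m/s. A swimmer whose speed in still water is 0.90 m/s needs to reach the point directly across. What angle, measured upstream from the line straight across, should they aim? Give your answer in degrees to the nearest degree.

To cancel the current, the upstream component of the swimmer's velocity must equal the flow: 0.90 sin θ = 0.60.
sin θ = 0.60 / 0.90 = 0.6667.
θ = arcsin(0.6667) = 41.810°.

42°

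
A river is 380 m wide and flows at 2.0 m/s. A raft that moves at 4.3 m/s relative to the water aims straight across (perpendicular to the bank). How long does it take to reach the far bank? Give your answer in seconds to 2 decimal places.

The component of the raft's velocity perpendicular to the bank is 4.3 m/s.
The current is parallel to the bank, so it does not affect the crossing time.
Time = 380 / 4.300 = 88.372 s.

88.37 s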